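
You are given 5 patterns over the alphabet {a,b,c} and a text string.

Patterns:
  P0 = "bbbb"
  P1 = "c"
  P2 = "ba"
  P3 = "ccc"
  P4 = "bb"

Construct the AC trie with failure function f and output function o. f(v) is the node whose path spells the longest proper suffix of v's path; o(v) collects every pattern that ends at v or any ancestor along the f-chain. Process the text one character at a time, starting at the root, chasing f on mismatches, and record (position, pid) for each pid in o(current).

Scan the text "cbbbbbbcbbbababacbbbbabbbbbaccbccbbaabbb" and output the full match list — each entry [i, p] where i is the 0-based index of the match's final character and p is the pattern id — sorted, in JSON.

Construct AC machine:
Trie (insert patterns):
  0='ε' goto b→1 c→5
  1='b' goto a→6 b→2
  2='bb' goto b→3  ←P4
  3='bbb' goto b→4
  4='bbbb' goto ·  ←P0
  5='c' goto c→7  ←P1
  6='ba' goto ·  ←P2
  7='cc' goto c→8
  8='ccc' goto ·  ←P3

BFS fail/out derivation:
  n1('b'): parent n0 fail=0; on 'b' 0 → fail=0;  out ∅∪∅=∅
  n5('c'): parent n0 fail=0; on 'c' 0 → fail=0;  out {1}∪∅={1}
  n2('bb'): parent n1 fail=0; on 'b' 0 → fail=1;  out {4}∪∅={4}
  n6('ba'): parent n1 fail=0; on 'a' 0 → fail=0;  out {2}∪∅={2}
  n7('cc'): parent n5 fail=0; on 'c' 0 → fail=5;  out ∅∪{1}={1}
  n3('bbb'): parent n2 fail=1; on 'b' 1 → fail=2;  out ∅∪{4}={4}
  n8('ccc'): parent n7 fail=5; on 'c' 5 → fail=7;  out {3}∪{1}={1,3}
  n4('bbbb'): parent n3 fail=2; on 'b' 2 → fail=3;  out {0}∪{4}={0,4}

Run:
pos 0 'c': at 5  → match P1@[0:0]
pos 1 'b': at 1 (via fail)
pos 2 'b': at 2  → match P4@[1:2]
pos 3 'b': at 3  → match P4@[2:3]
pos 4 'b': at 4  → match P0@[1:4],P4@[3:4]
pos 5 'b': at 4 (via fail)  → match P0@[2:5],P4@[4:5]
pos 6 'b': at 4 (via fail)  → match P0@[3:6],P4@[5:6]
pos 7 'c': at 5 (via fail)  → match P1@[7:7]
pos 8 'b': at 1 (via fail)
pos 9 'b': at 2  → match P4@[8:9]
pos 10 'b': at 3  → match P4@[9:10]
pos 11 'a': at 6 (via fail)  → match P2@[10:11]
pos 12 'b': at 1 (via fail)
pos 13 'a': at 6  → match P2@[12:13]
pos 14 'b': at 1 (via fail)
pos 15 'a': at 6  → match P2@[14:15]
pos 16 'c': at 5 (via fail)  → match P1@[16:16]
pos 17 'b': at 1 (via fail)
pos 18 'b': at 2  → match P4@[17:18]
pos 19 'b': at 3  → match P4@[18:19]
pos 20 'b': at 4  → match P0@[17:20],P4@[19:20]
pos 21 'a': at 6 (via fail)  → match P2@[20:21]
pos 22 'b': at 1 (via fail)
pos 23 'b': at 2  → match P4@[22:23]
pos 24 'b': at 3  → match P4@[23:24]
pos 25 'b': at 4  → match P0@[22:25],P4@[24:25]
pos 26 'b': at 4 (via fail)  → match P0@[23:26],P4@[25:26]
pos 27 'a': at 6 (via fail)  → match P2@[26:27]
pos 28 'c': at 5 (via fail)  → match P1@[28:28]
pos 29 'c': at 7  → match P1@[29:29]
pos 30 'b': at 1 (via fail)
pos 31 'c': at 5 (via fail)  → match P1@[31:31]
pos 32 'c': at 7  → match P1@[32:32]
pos 33 'b': at 1 (via fail)
pos 34 'b': at 2  → match P4@[33:34]
pos 35 'a': at 6 (via fail)  → match P2@[34:35]
pos 36 'a': at 0 (via fail)
pos 37 'b': at 1
pos 38 'b': at 2  → match P4@[37:38]
pos 39 'b': at 3  → match P4@[38:39]

Matches: [[0,1],[2,4],[3,4],[4,0],[4,4],[5,0],[5,4],[6,0],[6,4],[7,1],[9,4],[10,4],[11,2],[13,2],[15,2],[16,1],[18,4],[19,4],[20,0],[20,4],[21,2],[23,4],[24,4],[25,0],[25,4],[26,0],[26,4],[27,2],[28,1],[29,1],[31,1],[32,1],[34,4],[35,2],[38,4],[39,4]]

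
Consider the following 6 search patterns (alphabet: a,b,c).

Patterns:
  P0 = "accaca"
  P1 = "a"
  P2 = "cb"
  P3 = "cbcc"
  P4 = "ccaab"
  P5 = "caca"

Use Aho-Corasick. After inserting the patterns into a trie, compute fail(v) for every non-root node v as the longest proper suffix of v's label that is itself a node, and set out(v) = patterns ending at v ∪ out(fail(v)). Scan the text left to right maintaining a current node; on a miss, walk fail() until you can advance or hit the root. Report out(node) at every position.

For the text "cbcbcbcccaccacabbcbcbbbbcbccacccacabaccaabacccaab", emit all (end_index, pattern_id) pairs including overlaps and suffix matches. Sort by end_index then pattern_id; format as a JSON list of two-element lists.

Build:
Trie (insert patterns):
  0='ε' goto a→1 c→7
  1='a' goto c→2  ←P1
  2='ac' goto c→3
  3='acc' goto a→4
  4='acca' goto c→5
  5='accac' goto a→6
  6='accaca' goto ·  ←P0
  7='c' goto a→15 b→8 c→11
  8='cb' goto c→9  ←P2
  9='cbc' goto c→10
  10='cbcc' goto ·  ←P3
  11='cc' goto a→12
  12='cca' goto a→13
  13='ccaa' goto b→14
  14='ccaab' goto ·  ←P4
  15='ca' goto c→16
  16='cac' goto a→17
  17='caca' goto ·  ←P5

Failure links (BFS by depth):
  n1('a'): parent n0 fail=0; on 'a' 0 → fail=0;  out {1}∪∅={1}
  n7('c'): parent n0 fail=0; on 'c' 0 → fail=0;  out ∅∪∅=∅
  n2('ac'): parent n1 fail=0; on 'c' 0 → fail=7;  out ∅∪∅=∅
  n8('cb'): parent n7 fail=0; on 'b' 0 → fail=0;  out {2}∪∅={2}
  n11('cc'): parent n7 fail=0; on 'c' 0 → fail=7;  out ∅∪∅=∅
  n15('ca'): parent n7 fail=0; on 'a' 0 → fail=1;  out ∅∪{1}={1}
  n3('acc'): parent n2 fail=7; on 'c' 7 → fail=11;  out ∅∪∅=∅
  n9('cbc'): parent n8 fail=0; on 'c' 0 → fail=7;  out ∅∪∅=∅
  n12('cca'): parent n11 fail=7; on 'a' 7 → fail=15;  out ∅∪{1}={1}
  n16('cac'): parent n15 fail=1; on 'c' 1 → fail=2;  out ∅∪∅=∅
  n4('acca'): parent n3 fail=11; on 'a' 11 → fail=12;  out ∅∪{1}={1}
  n10('cbcc'): parent n9 fail=7; on 'c' 7 → fail=11;  out {3}∪∅={3}
  n13('ccaa'): parent n12 fail=15; on 'a' 15→1→0 → fail=1;  out ∅∪{1}={1}
  n17('caca'): parent n16 fail=2; on 'a' 2→7 → fail=15;  out {5}∪{1}={1,5}
  n5('accac'): parent n4 fail=12; on 'c' 12→15 → fail=16;  out ∅∪∅=∅
  n14('ccaab'): parent n13 fail=1; on 'b' 1→0 → fail=0;  out {4}∪∅={4}
  n6('accaca'): parent n5 fail=16; on 'a' 16 → fail=17;  out {0}∪{1,5}={0,1,5}

Scan:
i=0 'c': node 0→7
i=1 'b': node 7→8  emit P2@[0:1]
i=2 'c': node 8→9
i=3 'b': node 9→8 ·f  emit P2@[2:3]
i=4 'c': node 8→9
i=5 'b': node 9→8 ·f  emit P2@[4:5]
i=6 'c': node 8→9
i=7 'c': node 9→10  emit P3@[4:7]
i=8 'c': node 10→11 ·f
i=9 'a': node 11→12  emit P1@[9:9]
i=10 'c': node 12→16 ·f
i=11 'c': node 16→3 ·f
i=12 'a': node 3→4  emit P1@[12:12]
i=13 'c': node 4→5
i=14 'a': node 5→6  emit P0@[9:14],P1@[14:14],P5@[11:14]
i=15 'b': node 6→0 ·f
i=16 'b': node 0→0
i=17 'c': node 0→7
i=18 'b': node 7→8  emit P2@[17:18]
i=19 'c': node 8→9
i=20 'b': node 9→8 ·f  emit P2@[19:20]
i=21 'b': node 8→0 ·f
i=22 'b': node 0→0
i=23 'b': node 0→0
i=24 'c': node 0→7
i=25 'b': node 7→8  emit P2@[24:25]
i=26 'c': node 8→9
i=27 'c': node 9→10  emit P3@[24:27]
i=28 'a': node 10→12 ·f  emit P1@[28:28]
i=29 'c': node 12→16 ·f
i=30 'c': node 16→3 ·f
i=31 'c': node 3→11 ·f
i=32 'a': node 11→12  emit P1@[32:32]
i=33 'c': node 12→16 ·f
i=34 'a': node 16→17  emit P1@[34:34],P5@[31:34]
i=35 'b': node 17→0 ·f
i=36 'a': node 0→1  emit P1@[36:36]
i=37 'c': node 1→2
i=38 'c': node 2→3
i=39 'a': node 3→4  emit P1@[39:39]
i=40 'a': node 4→13 ·f  emit P1@[40:40]
i=41 'b': node 13→14  emit P4@[37:41]
i=42 'a': node 14→1 ·f  emit P1@[42:42]
i=43 'c': node 1→2
i=44 'c': node 2→3
i=45 'c': node 3→11 ·f
i=46 'a': node 11→12  emit P1@[46:46]
i=47 'a': node 12→13  emit P1@[47:47]
i=48 'b': node 13→14  emit P4@[44:48]

All matches (sorted): [[1,2],[3,2],[5,2],[7,3],[9,1],[12,1],[14,0],[14,1],[14,5],[18,2],[20,2],[25,2],[27,3],[28,1],[32,1],[34,1],[34,5],[36,1],[39,1],[40,1],[41,4],[42,1],[46,1],[47,1],[48,4]]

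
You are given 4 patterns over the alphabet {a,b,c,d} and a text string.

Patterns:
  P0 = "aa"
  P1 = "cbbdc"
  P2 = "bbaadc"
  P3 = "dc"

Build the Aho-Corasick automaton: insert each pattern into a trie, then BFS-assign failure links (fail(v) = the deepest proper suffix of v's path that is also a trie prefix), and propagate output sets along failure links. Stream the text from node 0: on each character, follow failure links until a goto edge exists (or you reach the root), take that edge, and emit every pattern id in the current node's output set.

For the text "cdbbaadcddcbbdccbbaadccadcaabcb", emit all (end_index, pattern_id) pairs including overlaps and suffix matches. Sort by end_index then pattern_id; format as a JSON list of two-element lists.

Build automaton:
Trie (insert patterns):
  0='ε' goto a→1 b→8 c→3 d→14
  1='a' goto a→2
  2='aa' goto ·  ←P0
  3='c' goto b→4
  4='cb' goto b→5
  5='cbb' goto d→6
  6='cbbd' goto c→7
  7='cbbdc' goto ·  ←P1
  8='b' goto b→9
  9='bb' goto a→10
  10='bba' goto a→11
  11='bbaa' goto d→12
  12='bbaad' goto c→13
  13='bbaadc' goto ·  ←P2
  14='d' goto c→15
  15='dc' goto ·  ←P3

BFS fail/out derivation:
  fail(1) 'a': from fail(0)=0 chase 'a': 0 ⇒ 0;  out=∅∪out(0)=∅
  fail(3) 'c': from fail(0)=0 chase 'c': 0 ⇒ 0;  out=∅∪out(0)=∅
  fail(8) 'b': from fail(0)=0 chase 'b': 0 ⇒ 0;  out=∅∪out(0)=∅
  fail(14) 'd': from fail(0)=0 chase 'd': 0 ⇒ 0;  out=∅∪out(0)=∅
  fail(2) 'aa': from fail(1)=0 chase 'a': 0 ⇒ 1;  out={0}∪out(1)={0}
  fail(4) 'cb': from fail(3)=0 chase 'b': 0 ⇒ 8;  out=∅∪out(8)=∅
  fail(9) 'bb': from fail(8)=0 chase 'b': 0 ⇒ 8;  out=∅∪out(8)=∅
  fail(15) 'dc': from fail(14)=0 chase 'c': 0 ⇒ 3;  out={3}∪out(3)={3}
  fail(5) 'cbb': from fail(4)=8 chase 'b': 8 ⇒ 9;  out=∅∪out(9)=∅
  fail(10) 'bba': from fail(9)=8 chase 'a': 8→0 ⇒ 1;  out=∅∪out(1)=∅
  fail(6) 'cbbd': from fail(5)=9 chase 'd': 9→8→0 ⇒ 14;  out=∅∪out(14)=∅
  fail(11) 'bbaa': from fail(10)=1 chase 'a': 1 ⇒ 2;  out=∅∪out(2)={0}
  fail(7) 'cbbdc': from fail(6)=14 chase 'c': 14 ⇒ 15;  out={1}∪out(15)={1,3}
  fail(12) 'bbaad': from fail(11)=2 chase 'd': 2→1→0 ⇒ 14;  out=∅∪out(14)=∅
  fail(13) 'bbaadc': from fail(12)=14 chase 'c': 14 ⇒ 15;  out={2}∪out(15)={2,3}

Scan:
i=0 'c': node 0→3
i=1 'd': node 3→14 ·f
i=2 'b': node 14→8 ·f
i=3 'b': node 8→9
i=4 'a': node 9→10
i=5 'a': node 10→11  ** P0@[4:5]
i=6 'd': node 11→12
i=7 'c': node 12→13  ** P2@[2:7],P3@[6:7]
i=8 'd': node 13→14 ·f
i=9 'd': node 14→14 ·f
i=10 'c': node 14→15  ** P3@[9:10]
i=11 'b': node 15→4 ·f
i=12 'b': node 4→5
i=13 'd': node 5→6
i=14 'c': node 6→7  ** P1@[10:14],P3@[13:14]
i=15 'c': node 7→3 ·f
i=16 'b': node 3→4
i=17 'b': node 4→5
i=18 'a': node 5→10 ·f
i=19 'a': node 10→11  ** P0@[18:19]
i=20 'd': node 11→12
i=21 'c': node 12→13  ** P2@[16:21],P3@[20:21]
i=22 'c': node 13→3 ·f
i=23 'a': node 3→1 ·f
i=24 'd': node 1→14 ·f
i=25 'c': node 14→15  ** P3@[24:25]
i=26 'a': node 15→1 ·f
i=27 'a': node 1→2  ** P0@[26:27]
i=28 'b': node 2→8 ·f
i=29 'c': node 8→3 ·f
i=30 'b': node 3→4

Matches: [[5,0],[7,2],[7,3],[10,3],[14,1],[14,3],[19,0],[21,2],[21,3],[25,3],[27,0]]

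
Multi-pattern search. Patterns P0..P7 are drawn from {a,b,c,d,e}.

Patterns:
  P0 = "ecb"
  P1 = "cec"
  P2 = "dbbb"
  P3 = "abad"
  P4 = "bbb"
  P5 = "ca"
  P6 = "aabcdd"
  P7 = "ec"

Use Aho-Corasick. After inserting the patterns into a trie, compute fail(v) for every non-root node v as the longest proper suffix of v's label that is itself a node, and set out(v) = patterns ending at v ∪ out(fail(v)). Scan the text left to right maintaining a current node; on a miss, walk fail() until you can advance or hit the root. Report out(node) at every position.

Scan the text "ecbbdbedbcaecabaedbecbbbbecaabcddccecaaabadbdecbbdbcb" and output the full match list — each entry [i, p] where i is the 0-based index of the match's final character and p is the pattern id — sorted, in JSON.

Build:
Trie nodes:
  n0 'ε': a→11 b→15 c→4 d→7 e→1
  n1 'e': c→2
  n2 'ec': b→3  [P7 ends]
  n3 'ecb': ·  [P0 ends]
  n4 'c': a→18 e→5
  n5 'ce': c→6
  n6 'cec': ·  [P1 ends]
  n7 'd': b→8
  n8 'db': b→9
  n9 'dbb': b→10
  n10 'dbbb': ·  [P2 ends]
  n11 'a': a→19 b→12
  n12 'ab': a→13
  n13 'aba': d→14
  n14 'abad': ·  [P3 ends]
  n15 'b': b→16
  n16 'bb': b→17
  n17 'bbb': ·  [P4 ends]
  n18 'ca': ·  [P5 ends]
  n19 'aa': b→20
  n20 'aab': c→21
  n21 'aabc': d→22
  n22 'aabcd': d→23
  n23 'aabcdd': ·  [P6 ends]

BFS fail/out derivation:
  fail(1) 'e': from fail(0)=0 chase 'e': 0 ⇒ 0;  out=∅∪out(0)=∅
  fail(4) 'c': from fail(0)=0 chase 'c': 0 ⇒ 0;  out=∅∪out(0)=∅
  fail(7) 'd': from fail(0)=0 chase 'd': 0 ⇒ 0;  out=∅∪out(0)=∅
  fail(11) 'a': from fail(0)=0 chase 'a': 0 ⇒ 0;  out=∅∪out(0)=∅
  fail(15) 'b': from fail(0)=0 chase 'b': 0 ⇒ 0;  out=∅∪out(0)=∅
  fail(2) 'ec': from fail(1)=0 chase 'c': 0 ⇒ 4;  out={7}∪out(4)={7}
  fail(5) 'ce': from fail(4)=0 chase 'e': 0 ⇒ 1;  out=∅∪out(1)=∅
  fail(8) 'db': from fail(7)=0 chase 'b': 0 ⇒ 15;  out=∅∪out(15)=∅
  fail(12) 'ab': from fail(11)=0 chase 'b': 0 ⇒ 15;  out=∅∪out(15)=∅
  fail(16) 'bb': from fail(15)=0 chase 'b': 0 ⇒ 15;  out=∅∪out(15)=∅
  fail(18) 'ca': from fail(4)=0 chase 'a': 0 ⇒ 11;  out={5}∪out(11)={5}
  fail(19) 'aa': from fail(11)=0 chase 'a': 0 ⇒ 11;  out=∅∪out(11)=∅
  fail(3) 'ecb': from fail(2)=4 chase 'b': 4→0 ⇒ 15;  out={0}∪out(15)={0}
  fail(6) 'cec': from fail(5)=1 chase 'c': 1 ⇒ 2;  out={1}∪out(2)={1,7}
  fail(9) 'dbb': from fail(8)=15 chase 'b': 15 ⇒ 16;  out=∅∪out(16)=∅
  fail(13) 'aba': from fail(12)=15 chase 'a': 15→0 ⇒ 11;  out=∅∪out(11)=∅
  fail(17) 'bbb': from fail(16)=15 chase 'b': 15 ⇒ 16;  out={4}∪out(16)={4}
  fail(20) 'aab': from fail(19)=11 chase 'b': 11 ⇒ 12;  out=∅∪out(12)=∅
  fail(10) 'dbbb': from fail(9)=16 chase 'b': 16 ⇒ 17;  out={2}∪out(17)={2,4}
  fail(14) 'abad': from fail(13)=11 chase 'd': 11→0 ⇒ 7;  out={3}∪out(7)={3}
  fail(21) 'aabc': from fail(20)=12 chase 'c': 12→15→0 ⇒ 4;  out=∅∪out(4)=∅
  fail(22) 'aabcd': from fail(21)=4 chase 'd': 4→0 ⇒ 7;  out=∅∪out(7)=∅
  fail(23) 'aabcdd': from fail(22)=7 chase 'd': 7→0 ⇒ 7;  out={6}∪out(7)={6}

Run:
[0] read 'e'  n0⇒n1
[1] read 'c'  n1⇒n2  emit P7@[0:1]
[2] read 'b'  n2⇒n3  emit P0@[0:2]
[3] read 'b'  n3⇒n16 ·f
[4] read 'd'  n16⇒n7 ·f
[5] read 'b'  n7⇒n8
[6] read 'e'  n8⇒n1 ·f
[7] read 'd'  n1⇒n7 ·f
[8] read 'b'  n7⇒n8
[9] read 'c'  n8⇒n4 ·f
[10] read 'a'  n4⇒n18  emit P5@[9:10]
[11] read 'e'  n18⇒n1 ·f
[12] read 'c'  n1⇒n2  emit P7@[11:12]
[13] read 'a'  n2⇒n18 ·f  emit P5@[12:13]
[14] read 'b'  n18⇒n12 ·f
[15] read 'a'  n12⇒n13
[16] read 'e'  n13⇒n1 ·f
[17] read 'd'  n1⇒n7 ·f
[18] read 'b'  n7⇒n8
[19] read 'e'  n8⇒n1 ·f
[20] read 'c'  n1⇒n2  emit P7@[19:20]
[21] read 'b'  n2⇒n3  emit P0@[19:21]
[22] read 'b'  n3⇒n16 ·f
[23] read 'b'  n16⇒n17  emit P4@[21:23]
[24] read 'b'  n17⇒n17 ·f  emit P4@[22:24]
[25] read 'e'  n17⇒n1 ·f
[26] read 'c'  n1⇒n2  emit P7@[25:26]
[27] read 'a'  n2⇒n18 ·f  emit P5@[26:27]
[28] read 'a'  n18⇒n19 ·f
[29] read 'b'  n19⇒n20
[30] read 'c'  n20⇒n21
[31] read 'd'  n21⇒n22
[32] read 'd'  n22⇒n23  emit P6@[27:32]
[33] read 'c'  n23⇒n4 ·f
[34] read 'c'  n4⇒n4 ·f
[35] read 'e'  n4⇒n5
[36] read 'c'  n5⇒n6  emit P1@[34:36],P7@[35:36]
[37] read 'a'  n6⇒n18 ·f  emit P5@[36:37]
[38] read 'a'  n18⇒n19 ·f
[39] read 'a'  n19⇒n19 ·f
[40] read 'b'  n19⇒n20
[41] read 'a'  n20⇒n13 ·f
[42] read 'd'  n13⇒n14  emit P3@[39:42]
[43] read 'b'  n14⇒n8 ·f
[44] read 'd'  n8⇒n7 ·f
[45] read 'e'  n7⇒n1 ·f
[46] read 'c'  n1⇒n2  emit P7@[45:46]
[47] read 'b'  n2⇒n3  emit P0@[45:47]
[48] read 'b'  n3⇒n16 ·f
[49] read 'd'  n16⇒n7 ·f
[50] read 'b'  n7⇒n8
[51] read 'c'  n8⇒n4 ·f
[52] read 'b'  n4⇒n15 ·f

Matches: [[1,7],[2,0],[10,5],[12,7],[13,5],[20,7],[21,0],[23,4],[24,4],[26,7],[27,5],[32,6],[36,1],[36,7],[37,5],[42,3],[46,7],[47,0]]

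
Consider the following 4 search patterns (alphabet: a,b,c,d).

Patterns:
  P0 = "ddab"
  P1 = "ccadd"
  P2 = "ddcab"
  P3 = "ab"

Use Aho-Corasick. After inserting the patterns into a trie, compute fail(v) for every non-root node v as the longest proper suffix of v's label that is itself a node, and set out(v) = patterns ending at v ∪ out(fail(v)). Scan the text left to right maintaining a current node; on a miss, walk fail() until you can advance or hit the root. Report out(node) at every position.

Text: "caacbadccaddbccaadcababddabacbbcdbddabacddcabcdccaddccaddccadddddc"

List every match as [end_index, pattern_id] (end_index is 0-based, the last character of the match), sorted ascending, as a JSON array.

Build:
Trie (insert patterns):
  0='ε' goto a→13 c→5 d→1
  1='d' goto d→2
  2='dd' goto a→3 c→10
  3='dda' goto b→4
  4='ddab' goto ·  [P0 ends]
  5='c' goto c→6
  6='cc' goto a→7
  7='cca' goto d→8
  8='ccad' goto d→9
  9='ccadd' goto ·  [P1 ends]
  10='ddc' goto a→11
  11='ddca' goto b→12
  12='ddcab' goto ·  [P2 ends]
  13='a' goto b→14
  14='ab' goto ·  [P3 ends]

Failure links (BFS by depth):
  fail(1) 'd': from fail(0)=0 chase 'd': 0 ⇒ 0;  out=∅∪out(0)=∅
  fail(5) 'c': from fail(0)=0 chase 'c': 0 ⇒ 0;  out=∅∪out(0)=∅
  fail(13) 'a': from fail(0)=0 chase 'a': 0 ⇒ 0;  out=∅∪out(0)=∅
  fail(2) 'dd': from fail(1)=0 chase 'd': 0 ⇒ 1;  out=∅∪out(1)=∅
  fail(6) 'cc': from fail(5)=0 chase 'c': 0 ⇒ 5;  out=∅∪out(5)=∅
  fail(14) 'ab': from fail(13)=0 chase 'b': 0 ⇒ 0;  out={3}∪out(0)={3}
  fail(3) 'dda': from fail(2)=1 chase 'a': 1→0 ⇒ 13;  out=∅∪out(13)=∅
  fail(7) 'cca': from fail(6)=5 chase 'a': 5→0 ⇒ 13;  out=∅∪out(13)=∅
  fail(10) 'ddc': from fail(2)=1 chase 'c': 1→0 ⇒ 5;  out=∅∪out(5)=∅
  fail(4) 'ddab': from fail(3)=13 chase 'b': 13 ⇒ 14;  out={0}∪out(14)={0,3}
  fail(8) 'ccad': from fail(7)=13 chase 'd': 13→0 ⇒ 1;  out=∅∪out(1)=∅
  fail(11) 'ddca': from fail(10)=5 chase 'a': 5→0 ⇒ 13;  out=∅∪out(13)=∅
  fail(9) 'ccadd': from fail(8)=1 chase 'd': 1 ⇒ 2;  out={1}∪out(2)={1}
  fail(12) 'ddcab': from fail(11)=13 chase 'b': 13 ⇒ 14;  out={2}∪out(14)={2,3}

Scan:
i=0 'c': node 0→5
i=1 'a': node 5→13 (via fail)
i=2 'a': node 13→13 (via fail)
i=3 'c': node 13→5 (via fail)
i=4 'b': node 5→0 (via fail)
i=5 'a': node 0→13
i=6 'd': node 13→1 (via fail)
i=7 'c': node 1→5 (via fail)
i=8 'c': node 5→6
i=9 'a': node 6→7
i=10 'd': node 7→8
i=11 'd': node 8→9  → match P1@[7:11]
i=12 'b': node 9→0 (via fail)
i=13 'c': node 0→5
i=14 'c': node 5→6
i=15 'a': node 6→7
i=16 'a': node 7→13 (via fail)
i=17 'd': node 13→1 (via fail)
i=18 'c': node 1→5 (via fail)
i=19 'a': node 5→13 (via fail)
i=20 'b': node 13→14  → match P3@[19:20]
i=21 'a': node 14→13 (via fail)
i=22 'b': node 13→14  → match P3@[21:22]
i=23 'd': node 14→1 (via fail)
i=24 'd': node 1→2
i=25 'a': node 2→3
i=26 'b': node 3→4  → match P0@[23:26],P3@[25:26]
i=27 'a': node 4→13 (via fail)
i=28 'c': node 13→5 (via fail)
i=29 'b': node 5→0 (via fail)
i=30 'b': node 0→0
i=31 'c': node 0→5
i=32 'd': node 5→1 (via fail)
i=33 'b': node 1→0 (via fail)
i=34 'd': node 0→1
i=35 'd': node 1→2
i=36 'a': node 2→3
i=37 'b': node 3→4  → match P0@[34:37],P3@[36:37]
i=38 'a': node 4→13 (via fail)
i=39 'c': node 13→5 (via fail)
i=40 'd': node 5→1 (via fail)
i=41 'd': node 1→2
i=42 'c': node 2→10
i=43 'a': node 10→11
i=44 'b': node 11→12  → match P2@[40:44],P3@[43:44]
i=45 'c': node 12→5 (via fail)
i=46 'd': node 5→1 (via fail)
i=47 'c': node 1→5 (via fail)
i=48 'c': node 5→6
i=49 'a': node 6→7
i=50 'd': node 7→8
i=51 'd': node 8→9  → match P1@[47:51]
i=52 'c': node 9→10 (via fail)
i=53 'c': node 10→6 (via fail)
i=54 'a': node 6→7
i=55 'd': node 7→8
i=56 'd': node 8→9  → match P1@[52:56]
i=57 'c': node 9→10 (via fail)
i=58 'c': node 10→6 (via fail)
i=59 'a': node 6→7
i=60 'd': node 7→8
i=61 'd': node 8→9  → match P1@[57:61]
i=62 'd': node 9→2 (via fail)
i=63 'd': node 2→2 (via fail)
i=64 'd': node 2→2 (via fail)
i=65 'c': node 2→10

Result: [[11,1],[20,3],[22,3],[26,0],[26,3],[37,0],[37,3],[44,2],[44,3],[51,1],[56,1],[61,1]]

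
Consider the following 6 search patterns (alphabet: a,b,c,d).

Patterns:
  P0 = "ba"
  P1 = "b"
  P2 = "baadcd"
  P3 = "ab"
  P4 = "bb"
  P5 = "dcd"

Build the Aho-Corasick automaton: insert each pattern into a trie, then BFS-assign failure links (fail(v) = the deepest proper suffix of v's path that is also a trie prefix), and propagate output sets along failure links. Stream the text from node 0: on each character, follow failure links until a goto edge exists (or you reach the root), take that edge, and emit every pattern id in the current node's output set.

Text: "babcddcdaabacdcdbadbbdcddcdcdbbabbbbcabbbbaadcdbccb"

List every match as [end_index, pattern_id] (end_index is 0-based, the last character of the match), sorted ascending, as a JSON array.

Construct AC machine:
Trie (insert patterns):
  n0 'ε': a→7 b→1 d→10
  n1 'b': a→2 b→9  [P1 ends]
  n2 'ba': a→3  [P0 ends]
  n3 'baa': d→4
  n4 'baad': c→5
  n5 'baadc': d→6
  n6 'baadcd': ·  [P2 ends]
  n7 'a': b→8
  n8 'ab': ·  [P3 ends]
  n9 'bb': ·  [P4 ends]
  n10 'd': c→11
  n11 'dc': d→12
  n12 'dcd': ·  [P5 ends]

Failure links (BFS by depth):
  fail(1) 'b': from fail(0)=0 chase 'b': 0 ⇒ 0;  out={1}∪out(0)={1}
  fail(7) 'a': from fail(0)=0 chase 'a': 0 ⇒ 0;  out=∅∪out(0)=∅
  fail(10) 'd': from fail(0)=0 chase 'd': 0 ⇒ 0;  out=∅∪out(0)=∅
  fail(2) 'ba': from fail(1)=0 chase 'a': 0 ⇒ 7;  out={0}∪out(7)={0}
  fail(8) 'ab': from fail(7)=0 chase 'b': 0 ⇒ 1;  out={3}∪out(1)={1,3}
  fail(9) 'bb': from fail(1)=0 chase 'b': 0 ⇒ 1;  out={4}∪out(1)={1,4}
  fail(11) 'dc': from fail(10)=0 chase 'c': 0 ⇒ 0;  out=∅∪out(0)=∅
  fail(3) 'baa': from fail(2)=7 chase 'a': 7→0 ⇒ 7;  out=∅∪out(7)=∅
  fail(12) 'dcd': from fail(11)=0 chase 'd': 0 ⇒ 10;  out={5}∪out(10)={5}
  fail(4) 'baad': from fail(3)=7 chase 'd': 7→0 ⇒ 10;  out=∅∪out(10)=∅
  fail(5) 'baadc': from fail(4)=10 chase 'c': 10 ⇒ 11;  out=∅∪out(11)=∅
  fail(6) 'baadcd': from fail(5)=11 chase 'd': 11 ⇒ 12;  out={2}∪out(12)={2,5}

Run:
pos 0 'b': at 1  ** P1@[0:0]
pos 1 'a': at 2  ** P0@[0:1]
pos 2 'b': at 8 (via fail)  ** P1@[2:2],P3@[1:2]
pos 3 'c': at 0 (via fail)
pos 4 'd': at 10
pos 5 'd': at 10 (via fail)
pos 6 'c': at 11
pos 7 'd': at 12  ** P5@[5:7]
pos 8 'a': at 7 (via fail)
pos 9 'a': at 7 (via fail)
pos 10 'b': at 8  ** P1@[10:10],P3@[9:10]
pos 11 'a': at 2 (via fail)  ** P0@[10:11]
pos 12 'c': at 0 (via fail)
pos 13 'd': at 10
pos 14 'c': at 11
pos 15 'd': at 12  ** P5@[13:15]
pos 16 'b': at 1 (via fail)  ** P1@[16:16]
pos 17 'a': at 2  ** P0@[16:17]
pos 18 'd': at 10 (via fail)
pos 19 'b': at 1 (via fail)  ** P1@[19:19]
pos 20 'b': at 9  ** P1@[20:20],P4@[19:20]
pos 21 'd': at 10 (via fail)
pos 22 'c': at 11
pos 23 'd': at 12  ** P5@[21:23]
pos 24 'd': at 10 (via fail)
pos 25 'c': at 11
pos 26 'd': at 12  ** P5@[24:26]
pos 27 'c': at 11 (via fail)
pos 28 'd': at 12  ** P5@[26:28]
pos 29 'b': at 1 (via fail)  ** P1@[29:29]
pos 30 'b': at 9  ** P1@[30:30],P4@[29:30]
pos 31 'a': at 2 (via fail)  ** P0@[30:31]
pos 32 'b': at 8 (via fail)  ** P1@[32:32],P3@[31:32]
pos 33 'b': at 9 (via fail)  ** P1@[33:33],P4@[32:33]
pos 34 'b': at 9 (via fail)  ** P1@[34:34],P4@[33:34]
pos 35 'b': at 9 (via fail)  ** P1@[35:35],P4@[34:35]
pos 36 'c': at 0 (via fail)
pos 37 'a': at 7
pos 38 'b': at 8  ** P1@[38:38],P3@[37:38]
pos 39 'b': at 9 (via fail)  ** P1@[39:39],P4@[38:39]
pos 40 'b': at 9 (via fail)  ** P1@[40:40],P4@[39:40]
pos 41 'b': at 9 (via fail)  ** P1@[41:41],P4@[40:41]
pos 42 'a': at 2 (via fail)  ** P0@[41:42]
pos 43 'a': at 3
pos 44 'd': at 4
pos 45 'c': at 5
pos 46 'd': at 6  ** P2@[41:46],P5@[44:46]
pos 47 'b': at 1 (via fail)  ** P1@[47:47]
pos 48 'c': at 0 (via fail)
pos 49 'c': at 0
pos 50 'b': at 1  ** P1@[50:50]

All matches (sorted): [[0,1],[1,0],[2,1],[2,3],[7,5],[10,1],[10,3],[11,0],[15,5],[16,1],[17,0],[19,1],[20,1],[20,4],[23,5],[26,5],[28,5],[29,1],[30,1],[30,4],[31,0],[32,1],[32,3],[33,1],[33,4],[34,1],[34,4],[35,1],[35,4],[38,1],[38,3],[39,1],[39,4],[40,1],[40,4],[41,1],[41,4],[42,0],[46,2],[46,5],[47,1],[50,1]]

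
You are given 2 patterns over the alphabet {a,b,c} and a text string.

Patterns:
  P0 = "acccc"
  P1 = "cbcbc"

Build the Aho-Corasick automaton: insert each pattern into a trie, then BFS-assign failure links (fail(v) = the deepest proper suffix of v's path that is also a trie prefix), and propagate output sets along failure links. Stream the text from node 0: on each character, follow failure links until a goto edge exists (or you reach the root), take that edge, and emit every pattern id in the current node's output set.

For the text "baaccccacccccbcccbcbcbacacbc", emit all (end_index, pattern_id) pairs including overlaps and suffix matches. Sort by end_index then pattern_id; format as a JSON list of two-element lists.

Build automaton:
Trie nodes:
  0='ε' goto a→1 c→6
  1='a' goto c→2
  2='ac' goto c→3
  3='acc' goto c→4
  4='accc' goto c→5
  5='acccc' goto ·  [P0 ends]
  6='c' goto b→7
  7='cb' goto c→8
  8='cbc' goto b→9
  9='cbcb' goto c→10
  10='cbcbc' goto ·  [P1 ends]

BFS fail/out derivation:
  n1('a'): parent n0 fail=0; on 'a' 0 → fail=0;  out ∅∪∅=∅
  n6('c'): parent n0 fail=0; on 'c' 0 → fail=0;  out ∅∪∅=∅
  n2('ac'): parent n1 fail=0; on 'c' 0 → fail=6;  out ∅∪∅=∅
  n7('cb'): parent n6 fail=0; on 'b' 0 → fail=0;  out ∅∪∅=∅
  n3('acc'): parent n2 fail=6; on 'c' 6→0 → fail=6;  out ∅∪∅=∅
  n8('cbc'): parent n7 fail=0; on 'c' 0 → fail=6;  out ∅∪∅=∅
  n4('accc'): parent n3 fail=6; on 'c' 6→0 → fail=6;  out ∅∪∅=∅
  n9('cbcb'): parent n8 fail=6; on 'b' 6 → fail=7;  out ∅∪∅=∅
  n5('acccc'): parent n4 fail=6; on 'c' 6→0 → fail=6;  out {0}∪∅={0}
  n10('cbcbc'): parent n9 fail=7; on 'c' 7 → fail=8;  out {1}∪∅={1}

Scan:
pos 0 'b': at 0
pos 1 'a': at 1
pos 2 'a': at 1 (fail-walked)
pos 3 'c': at 2
pos 4 'c': at 3
pos 5 'c': at 4
pos 6 'c': at 5  emit P0@[2:6]
pos 7 'a': at 1 (fail-walked)
pos 8 'c': at 2
pos 9 'c': at 3
pos 10 'c': at 4
pos 11 'c': at 5  emit P0@[7:11]
pos 12 'c': at 6 (fail-walked)
pos 13 'b': at 7
pos 14 'c': at 8
pos 15 'c': at 6 (fail-walked)
pos 16 'c': at 6 (fail-walked)
pos 17 'b': at 7
pos 18 'c': at 8
pos 19 'b': at 9
pos 20 'c': at 10  emit P1@[16:20]
pos 21 'b': at 9 (fail-walked)
pos 22 'a': at 1 (fail-walked)
pos 23 'c': at 2
pos 24 'a': at 1 (fail-walked)
pos 25 'c': at 2
pos 26 'b': at 7 (fail-walked)
pos 27 'c': at 8

Matches: [[6,0],[11,0],[20,1]]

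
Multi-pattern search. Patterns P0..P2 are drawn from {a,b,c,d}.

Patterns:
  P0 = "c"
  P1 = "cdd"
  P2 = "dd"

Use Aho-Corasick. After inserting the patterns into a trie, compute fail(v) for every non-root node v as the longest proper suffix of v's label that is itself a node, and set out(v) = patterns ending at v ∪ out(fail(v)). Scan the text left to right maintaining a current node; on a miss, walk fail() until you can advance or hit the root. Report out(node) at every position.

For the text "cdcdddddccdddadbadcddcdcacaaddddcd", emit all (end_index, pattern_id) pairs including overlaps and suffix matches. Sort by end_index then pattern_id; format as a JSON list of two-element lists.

Construct AC machine:
Trie (insert patterns):
  n0 'ε': c→1 d→4
  n1 'c': d→2  [P0 ends]
  n2 'cd': d→3
  n3 'cdd': ·  [P1 ends]
  n4 'd': d→5
  n5 'dd': ·  [P2 ends]

Failure links (BFS by depth):
  fail(1) 'c': from fail(0)=0 chase 'c': 0 ⇒ 0;  out={0}∪out(0)={0}
  fail(4) 'd': from fail(0)=0 chase 'd': 0 ⇒ 0;  out=∅∪out(0)=∅
  fail(2) 'cd': from fail(1)=0 chase 'd': 0 ⇒ 4;  out=∅∪out(4)=∅
  fail(5) 'dd': from fail(4)=0 chase 'd': 0 ⇒ 4;  out={2}∪out(4)={2}
  fail(3) 'cdd': from fail(2)=4 chase 'd': 4 ⇒ 5;  out={1}∪out(5)={1,2}

Run:
i=0 'c': node 0→1  ** P0@[0:0]
i=1 'd': node 1→2
i=2 'c': node 2→1 (via fail)  ** P0@[2:2]
i=3 'd': node 1→2
i=4 'd': node 2→3  ** P1@[2:4],P2@[3:4]
i=5 'd': node 3→5 (via fail)  ** P2@[4:5]
i=6 'd': node 5→5 (via fail)  ** P2@[5:6]
i=7 'd': node 5→5 (via fail)  ** P2@[6:7]
i=8 'c': node 5→1 (via fail)  ** P0@[8:8]
i=9 'c': node 1→1 (via fail)  ** P0@[9:9]
i=10 'd': node 1→2
i=11 'd': node 2→3  ** P1@[9:11],P2@[10:11]
i=12 'd': node 3→5 (via fail)  ** P2@[11:12]
i=13 'a': node 5→0 (via fail)
i=14 'd': node 0→4
i=15 'b': node 4→0 (via fail)
i=16 'a': node 0→0
i=17 'd': node 0→4
i=18 'c': node 4→1 (via fail)  ** P0@[18:18]
i=19 'd': node 1→2
i=20 'd': node 2→3  ** P1@[18:20],P2@[19:20]
i=21 'c': node 3→1 (via fail)  ** P0@[21:21]
i=22 'd': node 1→2
i=23 'c': node 2→1 (via fail)  ** P0@[23:23]
i=24 'a': node 1→0 (via fail)
i=25 'c': node 0→1  ** P0@[25:25]
i=26 'a': node 1→0 (via fail)
i=27 'a': node 0→0
i=28 'd': node 0→4
i=29 'd': node 4→5  ** P2@[28:29]
i=30 'd': node 5→5 (via fail)  ** P2@[29:30]
i=31 'd': node 5→5 (via fail)  ** P2@[30:31]
i=32 'c': node 5→1 (via fail)  ** P0@[32:32]
i=33 'd': node 1→2

Matches: [[0,0],[2,0],[4,1],[4,2],[5,2],[6,2],[7,2],[8,0],[9,0],[11,1],[11,2],[12,2],[18,0],[20,1],[20,2],[21,0],[23,0],[25,0],[29,2],[30,2],[31,2],[32,0]]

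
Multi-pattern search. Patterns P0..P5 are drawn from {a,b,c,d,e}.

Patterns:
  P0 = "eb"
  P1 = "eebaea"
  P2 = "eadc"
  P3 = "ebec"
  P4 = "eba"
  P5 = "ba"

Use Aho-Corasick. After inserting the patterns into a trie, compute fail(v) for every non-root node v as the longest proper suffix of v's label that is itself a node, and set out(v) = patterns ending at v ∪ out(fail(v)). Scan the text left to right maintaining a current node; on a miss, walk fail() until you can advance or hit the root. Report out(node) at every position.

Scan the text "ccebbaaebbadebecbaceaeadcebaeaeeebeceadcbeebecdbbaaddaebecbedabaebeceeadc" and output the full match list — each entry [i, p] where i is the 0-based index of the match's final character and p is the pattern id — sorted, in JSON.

Build:
Trie (insert patterns):
  n0 'ε': b→14 e→1
  n1 'e': a→8 b→2 e→3
  n2 'eb': a→13 e→11  [P0 ends]
  n3 'ee': b→4
  n4 'eeb': a→5
  n5 'eeba': e→6
  n6 'eebae': a→7
  n7 'eebaea': ·  [P1 ends]
  n8 'ea': d→9
  n9 'ead': c→10
  n10 'eadc': ·  [P2 ends]
  n11 'ebe': c→12
  n12 'ebec': ·  [P3 ends]
  n13 'eba': ·  [P4 ends]
  n14 'b': a→15
  n15 'ba': ·  [P5 ends]

Failure links (BFS by depth):
  n1('e'): parent n0 fail=0; on 'e' 0 → fail=0;  out ∅∪∅=∅
  n14('b'): parent n0 fail=0; on 'b' 0 → fail=0;  out ∅∪∅=∅
  n2('eb'): parent n1 fail=0; on 'b' 0 → fail=14;  out {0}∪∅={0}
  n3('ee'): parent n1 fail=0; on 'e' 0 → fail=1;  out ∅∪∅=∅
  n8('ea'): parent n1 fail=0; on 'a' 0 → fail=0;  out ∅∪∅=∅
  n15('ba'): parent n14 fail=0; on 'a' 0 → fail=0;  out {5}∪∅={5}
  n4('eeb'): parent n3 fail=1; on 'b' 1 → fail=2;  out ∅∪{0}={0}
  n9('ead'): parent n8 fail=0; on 'd' 0 → fail=0;  out ∅∪∅=∅
  n11('ebe'): parent n2 fail=14; on 'e' 14→0 → fail=1;  out ∅∪∅=∅
  n13('eba'): parent n2 fail=14; on 'a' 14 → fail=15;  out {4}∪{5}={4,5}
  n5('eeba'): parent n4 fail=2; on 'a' 2 → fail=13;  out ∅∪{4,5}={4,5}
  n10('eadc'): parent n9 fail=0; on 'c' 0 → fail=0;  out {2}∪∅={2}
  n12('ebec'): parent n11 fail=1; on 'c' 1→0 → fail=0;  out {3}∪∅={3}
  n6('eebae'): parent n5 fail=13; on 'e' 13→15→0 → fail=1;  out ∅∪∅=∅
  n7('eebaea'): parent n6 fail=1; on 'a' 1 → fail=8;  out {1}∪∅={1}

Text stream:
pos 0 'c': at 0
pos 1 'c': at 0
pos 2 'e': at 1
pos 3 'b': at 2  emit P0@[2:3]
pos 4 'b': at 14 (fail-walked)
pos 5 'a': at 15  emit P5@[4:5]
pos 6 'a': at 0 (fail-walked)
pos 7 'e': at 1
pos 8 'b': at 2  emit P0@[7:8]
pos 9 'b': at 14 (fail-walked)
pos 10 'a': at 15  emit P5@[9:10]
pos 11 'd': at 0 (fail-walked)
pos 12 'e': at 1
pos 13 'b': at 2  emit P0@[12:13]
pos 14 'e': at 11
pos 15 'c': at 12  emit P3@[12:15]
pos 16 'b': at 14 (fail-walked)
pos 17 'a': at 15  emit P5@[16:17]
pos 18 'c': at 0 (fail-walked)
pos 19 'e': at 1
pos 20 'a': at 8
pos 21 'e': at 1 (fail-walked)
pos 22 'a': at 8
pos 23 'd': at 9
pos 24 'c': at 10  emit P2@[21:24]
pos 25 'e': at 1 (fail-walked)
pos 26 'b': at 2  emit P0@[25:26]
pos 27 'a': at 13  emit P4@[25:27],P5@[26:27]
pos 28 'e': at 1 (fail-walked)
pos 29 'a': at 8
pos 30 'e': at 1 (fail-walked)
pos 31 'e': at 3
pos 32 'e': at 3 (fail-walked)
pos 33 'b': at 4  emit P0@[32:33]
pos 34 'e': at 11 (fail-walked)
pos 35 'c': at 12  emit P3@[32:35]
pos 36 'e': at 1 (fail-walked)
pos 37 'a': at 8
pos 38 'd': at 9
pos 39 'c': at 10  emit P2@[36:39]
pos 40 'b': at 14 (fail-walked)
pos 41 'e': at 1 (fail-walked)
pos 42 'e': at 3
pos 43 'b': at 4  emit P0@[42:43]
pos 44 'e': at 11 (fail-walked)
pos 45 'c': at 12  emit P3@[42:45]
pos 46 'd': at 0 (fail-walked)
pos 47 'b': at 14
pos 48 'b': at 14 (fail-walked)
pos 49 'a': at 15  emit P5@[48:49]
pos 50 'a': at 0 (fail-walked)
pos 51 'd': at 0
pos 52 'd': at 0
pos 53 'a': at 0
pos 54 'e': at 1
pos 55 'b': at 2  emit P0@[54:55]
pos 56 'e': at 11
pos 57 'c': at 12  emit P3@[54:57]
pos 58 'b': at 14 (fail-walked)
pos 59 'e': at 1 (fail-walked)
pos 60 'd': at 0 (fail-walked)
pos 61 'a': at 0
pos 62 'b': at 14
pos 63 'a': at 15  emit P5@[62:63]
pos 64 'e': at 1 (fail-walked)
pos 65 'b': at 2  emit P0@[64:65]
pos 66 'e': at 11
pos 67 'c': at 12  emit P3@[64:67]
pos 68 'e': at 1 (fail-walked)
pos 69 'e': at 3
pos 70 'a': at 8 (fail-walked)
pos 71 'd': at 9
pos 72 'c': at 10  emit P2@[69:72]

All matches (sorted): [[3,0],[5,5],[8,0],[10,5],[13,0],[15,3],[17,5],[24,2],[26,0],[27,4],[27,5],[33,0],[35,3],[39,2],[43,0],[45,3],[49,5],[55,0],[57,3],[63,5],[65,0],[67,3],[72,2]]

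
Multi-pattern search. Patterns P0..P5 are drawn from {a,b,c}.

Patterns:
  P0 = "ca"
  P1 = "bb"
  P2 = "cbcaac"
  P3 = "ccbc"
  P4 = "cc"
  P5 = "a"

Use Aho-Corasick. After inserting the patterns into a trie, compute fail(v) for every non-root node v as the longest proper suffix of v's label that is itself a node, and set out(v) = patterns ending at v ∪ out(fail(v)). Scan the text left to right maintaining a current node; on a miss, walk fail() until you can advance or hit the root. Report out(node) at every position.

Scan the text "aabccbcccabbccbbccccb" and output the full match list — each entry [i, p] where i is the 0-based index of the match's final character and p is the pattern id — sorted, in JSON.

Build:
Trie nodes:
  0='ε' goto a→13 b→3 c→1
  1='c' goto a→2 b→5 c→10
  2='ca' goto ·  ←P0
  3='b' goto b→4
  4='bb' goto ·  ←P1
  5='cb' goto c→6
  6='cbc' goto a→7
  7='cbca' goto a→8
  8='cbcaa' goto c→9
  9='cbcaac' goto ·  ←P2
  10='cc' goto b→11  ←P4
  11='ccb' goto c→12
  12='ccbc' goto ·  ←P3
  13='a' goto ·  ←P5

BFS fail/out derivation:
  n1('c'): parent n0 fail=0; on 'c' 0 → fail=0;  out ∅∪∅=∅
  n3('b'): parent n0 fail=0; on 'b' 0 → fail=0;  out ∅∪∅=∅
  n13('a'): parent n0 fail=0; on 'a' 0 → fail=0;  out {5}∪∅={5}
  n2('ca'): parent n1 fail=0; on 'a' 0 → fail=13;  out {0}∪{5}={0,5}
  n4('bb'): parent n3 fail=0; on 'b' 0 → fail=3;  out {1}∪∅={1}
  n5('cb'): parent n1 fail=0; on 'b' 0 → fail=3;  out ∅∪∅=∅
  n10('cc'): parent n1 fail=0; on 'c' 0 → fail=1;  out {4}∪∅={4}
  n6('cbc'): parent n5 fail=3; on 'c' 3→0 → fail=1;  out ∅∪∅=∅
  n11('ccb'): parent n10 fail=1; on 'b' 1 → fail=5;  out ∅∪∅=∅
  n7('cbca'): parent n6 fail=1; on 'a' 1 → fail=2;  out ∅∪{0,5}={0,5}
  n12('ccbc'): parent n11 fail=5; on 'c' 5 → fail=6;  out {3}∪∅={3}
  n8('cbcaa'): parent n7 fail=2; on 'a' 2→13→0 → fail=13;  out ∅∪{5}={5}
  n9('cbcaac'): parent n8 fail=13; on 'c' 13→0 → fail=1;  out {2}∪∅={2}

Text stream:
pos 0 'a': at 13  ** P5@[0:0]
pos 1 'a': at 13 (via fail)  ** P5@[1:1]
pos 2 'b': at 3 (via fail)
pos 3 'c': at 1 (via fail)
pos 4 'c': at 10  ** P4@[3:4]
pos 5 'b': at 11
pos 6 'c': at 12  ** P3@[3:6]
pos 7 'c': at 10 (via fail)  ** P4@[6:7]
pos 8 'c': at 10 (via fail)  ** P4@[7:8]
pos 9 'a': at 2 (via fail)  ** P0@[8:9],P5@[9:9]
pos 10 'b': at 3 (via fail)
pos 11 'b': at 4  ** P1@[10:11]
pos 12 'c': at 1 (via fail)
pos 13 'c': at 10  ** P4@[12:13]
pos 14 'b': at 11
pos 15 'b': at 4 (via fail)  ** P1@[14:15]
pos 16 'c': at 1 (via fail)
pos 17 'c': at 10  ** P4@[16:17]
pos 18 'c': at 10 (via fail)  ** P4@[17:18]
pos 19 'c': at 10 (via fail)  ** P4@[18:19]
pos 20 'b': at 11

All matches (sorted): [[0,5],[1,5],[4,4],[6,3],[7,4],[8,4],[9,0],[9,5],[11,1],[13,4],[15,1],[17,4],[18,4],[19,4]]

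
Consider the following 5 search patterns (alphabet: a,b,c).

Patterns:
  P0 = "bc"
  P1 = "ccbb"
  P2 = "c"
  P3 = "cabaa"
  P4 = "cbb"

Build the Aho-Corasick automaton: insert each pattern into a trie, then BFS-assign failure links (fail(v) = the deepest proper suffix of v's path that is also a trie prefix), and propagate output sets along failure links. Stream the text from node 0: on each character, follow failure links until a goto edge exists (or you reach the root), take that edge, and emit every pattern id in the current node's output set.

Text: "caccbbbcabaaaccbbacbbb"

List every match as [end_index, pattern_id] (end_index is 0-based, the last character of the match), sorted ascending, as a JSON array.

Construct AC machine:
Trie nodes:
  n0 'ε': b→1 c→3
  n1 'b': c→2
  n2 'bc': ·  ←P0
  n3 'c': a→7 b→11 c→4  ←P2
  n4 'cc': b→5
  n5 'ccb': b→6
  n6 'ccbb': ·  ←P1
  n7 'ca': b→8
  n8 'cab': a→9
  n9 'caba': a→10
  n10 'cabaa': ·  ←P3
  n11 'cb': b→12
  n12 'cbb': ·  ←P4

BFS fail/out derivation:
  n1('b'): parent n0 fail=0; on 'b' 0 → fail=0;  out ∅∪∅=∅
  n3('c'): parent n0 fail=0; on 'c' 0 → fail=0;  out {2}∪∅={2}
  n2('bc'): parent n1 fail=0; on 'c' 0 → fail=3;  out {0}∪{2}={0,2}
  n4('cc'): parent n3 fail=0; on 'c' 0 → fail=3;  out ∅∪{2}={2}
  n7('ca'): parent n3 fail=0; on 'a' 0 → fail=0;  out ∅∪∅=∅
  n11('cb'): parent n3 fail=0; on 'b' 0 → fail=1;  out ∅∪∅=∅
  n5('ccb'): parent n4 fail=3; on 'b' 3 → fail=11;  out ∅∪∅=∅
  n8('cab'): parent n7 fail=0; on 'b' 0 → fail=1;  out ∅∪∅=∅
  n12('cbb'): parent n11 fail=1; on 'b' 1→0 → fail=1;  out {4}∪∅={4}
  n6('ccbb'): parent n5 fail=11; on 'b' 11 → fail=12;  out {1}∪{4}={1,4}
  n9('caba'): parent n8 fail=1; on 'a' 1→0 → fail=0;  out ∅∪∅=∅
  n10('cabaa'): parent n9 fail=0; on 'a' 0 → fail=0;  out {3}∪∅={3}

Run:
[0] read 'c'  n0⇒n3  emit P2@[0:0]
[1] read 'a'  n3⇒n7
[2] read 'c'  n7⇒n3 (fail-walked)  emit P2@[2:2]
[3] read 'c'  n3⇒n4  emit P2@[3:3]
[4] read 'b'  n4⇒n5
[5] read 'b'  n5⇒n6  emit P1@[2:5],P4@[3:5]
[6] read 'b'  n6⇒n1 (fail-walked)
[7] read 'c'  n1⇒n2  emit P0@[6:7],P2@[7:7]
[8] read 'a'  n2⇒n7 (fail-walked)
[9] read 'b'  n7⇒n8
[10] read 'a'  n8⇒n9
[11] read 'a'  n9⇒n10  emit P3@[7:11]
[12] read 'a'  n10⇒n0 (fail-walked)
[13] read 'c'  n0⇒n3  emit P2@[13:13]
[14] read 'c'  n3⇒n4  emit P2@[14:14]
[15] read 'b'  n4⇒n5
[16] read 'b'  n5⇒n6  emit P1@[13:16],P4@[14:16]
[17] read 'a'  n6⇒n0 (fail-walked)
[18] read 'c'  n0⇒n3  emit P2@[18:18]
[19] read 'b'  n3⇒n11
[20] read 'b'  n11⇒n12  emit P4@[18:20]
[21] read 'b'  n12⇒n1 (fail-walked)

Matches: [[0,2],[2,2],[3,2],[5,1],[5,4],[7,0],[7,2],[11,3],[13,2],[14,2],[16,1],[16,4],[18,2],[20,4]]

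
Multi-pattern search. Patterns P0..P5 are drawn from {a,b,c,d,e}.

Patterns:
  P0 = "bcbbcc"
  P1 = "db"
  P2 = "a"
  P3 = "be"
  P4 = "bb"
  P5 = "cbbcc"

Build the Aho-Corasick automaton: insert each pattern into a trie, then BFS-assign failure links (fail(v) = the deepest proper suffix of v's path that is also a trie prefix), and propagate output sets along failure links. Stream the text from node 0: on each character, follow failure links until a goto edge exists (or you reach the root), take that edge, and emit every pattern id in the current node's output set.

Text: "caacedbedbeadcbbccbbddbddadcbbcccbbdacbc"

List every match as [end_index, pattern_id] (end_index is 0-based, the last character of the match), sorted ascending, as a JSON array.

Construct AC machine:
Trie (insert patterns):
  0='ε' goto a→9 b→1 c→12 d→7
  1='b' goto b→11 c→2 e→10
  2='bc' goto b→3
  3='bcb' goto b→4
  4='bcbb' goto c→5
  5='bcbbc' goto c→6
  6='bcbbcc' goto ·  ←P0
  7='d' goto b→8
  8='db' goto ·  ←P1
  9='a' goto ·  ←P2
  10='be' goto ·  ←P3
  11='bb' goto ·  ←P4
  12='c' goto b→13
  13='cb' goto b→14
  14='cbb' goto c→15
  15='cbbc' goto c→16
  16='cbbcc' goto ·  ←P5

BFS fail/out derivation:
  fail(1) 'b': from fail(0)=0 chase 'b': 0 ⇒ 0;  out=∅∪out(0)=∅
  fail(7) 'd': from fail(0)=0 chase 'd': 0 ⇒ 0;  out=∅∪out(0)=∅
  fail(9) 'a': from fail(0)=0 chase 'a': 0 ⇒ 0;  out={2}∪out(0)={2}
  fail(12) 'c': from fail(0)=0 chase 'c': 0 ⇒ 0;  out=∅∪out(0)=∅
  fail(2) 'bc': from fail(1)=0 chase 'c': 0 ⇒ 12;  out=∅∪out(12)=∅
  fail(8) 'db': from fail(7)=0 chase 'b': 0 ⇒ 1;  out={1}∪out(1)={1}
  fail(10) 'be': from fail(1)=0 chase 'e': 0 ⇒ 0;  out={3}∪out(0)={3}
  fail(11) 'bb': from fail(1)=0 chase 'b': 0 ⇒ 1;  out={4}∪out(1)={4}
  fail(13) 'cb': from fail(12)=0 chase 'b': 0 ⇒ 1;  out=∅∪out(1)=∅
  fail(3) 'bcb': from fail(2)=12 chase 'b': 12 ⇒ 13;  out=∅∪out(13)=∅
  fail(14) 'cbb': from fail(13)=1 chase 'b': 1 ⇒ 11;  out=∅∪out(11)={4}
  fail(4) 'bcbb': from fail(3)=13 chase 'b': 13 ⇒ 14;  out=∅∪out(14)={4}
  fail(15) 'cbbc': from fail(14)=11 chase 'c': 11→1 ⇒ 2;  out=∅∪out(2)=∅
  fail(5) 'bcbbc': from fail(4)=14 chase 'c': 14 ⇒ 15;  out=∅∪out(15)=∅
  fail(16) 'cbbcc': from fail(15)=2 chase 'c': 2→12→0 ⇒ 12;  out={5}∪out(12)={5}
  fail(6) 'bcbbcc': from fail(5)=15 chase 'c': 15 ⇒ 16;  out={0}∪out(16)={0,5}

Text stream:
pos 0 'c': at 12
pos 1 'a': at 9 ·f  emit P2@[1:1]
pos 2 'a': at 9 ·f  emit P2@[2:2]
pos 3 'c': at 12 ·f
pos 4 'e': at 0 ·f
pos 5 'd': at 7
pos 6 'b': at 8  emit P1@[5:6]
pos 7 'e': at 10 ·f  emit P3@[6:7]
pos 8 'd': at 7 ·f
pos 9 'b': at 8  emit P1@[8:9]
pos 10 'e': at 10 ·f  emit P3@[9:10]
pos 11 'a': at 9 ·f  emit P2@[11:11]
pos 12 'd': at 7 ·f
pos 13 'c': at 12 ·f
pos 14 'b': at 13
pos 15 'b': at 14  emit P4@[14:15]
pos 16 'c': at 15
pos 17 'c': at 16  emit P5@[13:17]
pos 18 'b': at 13 ·f
pos 19 'b': at 14  emit P4@[18:19]
pos 20 'd': at 7 ·f
pos 21 'd': at 7 ·f
pos 22 'b': at 8  emit P1@[21:22]
pos 23 'd': at 7 ·f
pos 24 'd': at 7 ·f
pos 25 'a': at 9 ·f  emit P2@[25:25]
pos 26 'd': at 7 ·f
pos 27 'c': at 12 ·f
pos 28 'b': at 13
pos 29 'b': at 14  emit P4@[28:29]
pos 30 'c': at 15
pos 31 'c': at 16  emit P5@[27:31]
pos 32 'c': at 12 ·f
pos 33 'b': at 13
pos 34 'b': at 14  emit P4@[33:34]
pos 35 'd': at 7 ·f
pos 36 'a': at 9 ·f  emit P2@[36:36]
pos 37 'c': at 12 ·f
pos 38 'b': at 13
pos 39 'c': at 2 ·f

All matches (sorted): [[1,2],[2,2],[6,1],[7,3],[9,1],[10,3],[11,2],[15,4],[17,5],[19,4],[22,1],[25,2],[29,4],[31,5],[34,4],[36,2]]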